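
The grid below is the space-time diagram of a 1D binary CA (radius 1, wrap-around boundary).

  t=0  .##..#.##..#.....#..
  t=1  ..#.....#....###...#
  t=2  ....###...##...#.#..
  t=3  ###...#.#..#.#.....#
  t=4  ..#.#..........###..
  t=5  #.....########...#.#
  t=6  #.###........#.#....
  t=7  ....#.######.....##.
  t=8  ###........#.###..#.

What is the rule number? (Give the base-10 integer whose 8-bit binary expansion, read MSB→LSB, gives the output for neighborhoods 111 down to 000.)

  [7] ### => .  t=1,i=14
  [6] ##. => #  t=0,i=2
  [5] #.# => .  t=0,i=6
  [4] #.. => .  t=0,i=3
  [3] .## => .  t=0,i=1
  [2] .#. => .  t=0,i=5
  [1] ..# => .  t=0,i=0
  [0] ... => #  t=0,i=13
  bits 01000001 = 65

65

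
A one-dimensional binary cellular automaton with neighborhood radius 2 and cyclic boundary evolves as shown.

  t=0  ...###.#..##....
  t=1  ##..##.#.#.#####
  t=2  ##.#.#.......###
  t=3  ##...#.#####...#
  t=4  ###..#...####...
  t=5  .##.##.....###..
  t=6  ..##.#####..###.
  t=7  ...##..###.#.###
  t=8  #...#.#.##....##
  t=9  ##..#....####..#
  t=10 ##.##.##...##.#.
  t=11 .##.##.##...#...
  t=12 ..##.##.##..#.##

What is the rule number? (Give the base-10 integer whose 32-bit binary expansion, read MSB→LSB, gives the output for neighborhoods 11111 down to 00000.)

  [31] ##### => #  t=1,i=13
  [30] ####. => #  t=1,i=0
  [29] ###.# => #  t=0,i=5
  [28] ###.. => #  t=1,i=1
  [27] ##.## => #  t=5,i=3
  [26] ##.#. => .  t=0,i=6
  [25] ##..# => .  t=1,i=2
  [24] ##... => #  t=0,i=12
  [23] #.### => .  t=1,i=11
  [22] #.##. => .  t=5,i=4
  [21] #.#.# => .  t=1,i=7
  [20] #.#.. => #  t=0,i=7
  [19] #..## => #  t=0,i=9
  [18] #..#. => #  t=4,i=4
  [17] #...# => .  t=3,i=3
  [16] #.... => #  t=0,i=13
  [15] .#### => .  t=1,i=12
  [14] .###. => #  t=0,i=4
  [13] .##.# => #  t=1,i=5
  [12] .##.. => #  t=0,i=11
  [11] .#.## => .  t=1,i=10
  [10] .#.#. => .  t=1,i=8
  [9] .#..# => .  t=0,i=8
  [8] .#... => .  t=2,i=6
  [7] ..### => .  t=0,i=3
  [6] ..##. => .  t=0,i=10
  [5] ..#.# => #  t=3,i=5
  [4] ..#.. => #  t=4,i=5
  [3] ...## => .  t=0,i=2
  [2] ...#. => .  t=3,i=4
  [1] ....# => #  t=0,i=1
  [0] ..... => #  t=0,i=0
  bits 11111001000111010111000000110011 = 4179456051

4179456051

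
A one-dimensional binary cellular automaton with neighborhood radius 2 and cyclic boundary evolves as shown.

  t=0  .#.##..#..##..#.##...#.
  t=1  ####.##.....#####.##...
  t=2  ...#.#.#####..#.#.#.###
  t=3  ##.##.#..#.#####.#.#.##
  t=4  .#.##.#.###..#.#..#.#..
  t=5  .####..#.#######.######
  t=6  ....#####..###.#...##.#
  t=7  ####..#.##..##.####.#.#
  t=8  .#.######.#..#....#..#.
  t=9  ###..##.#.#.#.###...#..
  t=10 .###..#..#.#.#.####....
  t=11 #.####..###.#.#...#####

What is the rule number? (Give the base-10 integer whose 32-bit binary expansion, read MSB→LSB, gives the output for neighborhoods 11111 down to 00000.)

  #####|#  b31=1 t=1,i=14
  ####.|.  b30=0 t=1,i=2
  ###.#|#  b29=1 t=1,i=3
  ###..|#  b28=1 t=2,i=11
  ##.##|.  b27=0 t=1,i=4
  ##.#.|.  b26=0 t=3,i=5
  ##..#|#  b25=1 t=0,i=5
  ##...|#  b24=1 t=0,i=18
  #.###|.  b23=0 t=2,i=7
  #.##.|#  b22=1 t=0,i=3
  #.#.#|.  b21=0 t=2,i=5
  #.#..|#  b20=1 t=3,i=6
  #..##|.  b19=0 t=0,i=9
  #..#.|#  b18=1 t=0,i=0
  #...#|#  b17=1 t=0,i=19
  #....|#  b16=1 t=1,i=8
  .####|.  b15=0 t=1,i=1
  .###.|#  b14=1 t=2,i=21
  .##.#|#  b13=1 t=3,i=4
  .##..|.  b12=0 t=0,i=4
  .#.##|#  b11=1 t=0,i=2
  .#.#.|#  b10=1 t=2,i=4
  .#..#|.  b9=0 t=0,i=8
  .#...|#  b8=1 t=4,i=21
  ..###|.  b7=0 t=1,i=0
  ..##.|.  b6=0 t=0,i=10
  ..#.#|#  b5=1 t=0,i=1
  ..#..|.  b4=0 t=0,i=7
  ...##|#  b3=1 t=1,i=11
  ...#.|.  b2=0 t=0,i=20
  ....#|#  b1=1 t=1,i=10
  .....|#  b0=1 t=1,i=9
  bits 10110011010101110110110100101011 = 3008851243

3008851243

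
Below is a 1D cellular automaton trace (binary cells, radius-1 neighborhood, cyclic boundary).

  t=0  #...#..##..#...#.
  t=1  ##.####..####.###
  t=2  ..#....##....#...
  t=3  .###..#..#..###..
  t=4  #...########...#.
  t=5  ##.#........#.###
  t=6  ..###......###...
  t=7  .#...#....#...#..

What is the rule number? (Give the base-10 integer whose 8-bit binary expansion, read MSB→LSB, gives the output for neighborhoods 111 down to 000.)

54

  ### -> .   bit 7 = 0  t=1,i=0
  ##. -> .   bit 6 = 0  t=0,i=8
  #.# -> #   bit 5 = 1  t=0,i=16
  #.. -> #   bit 4 = 1  t=0,i=1
  .## -> .   bit 3 = 0  t=0,i=7
  .#. -> #   bit 2 = 1  t=0,i=0
  ..# -> #   bit 1 = 1  t=0,i=3
  ... -> .   bit 0 = 0  t=0,i=2
  bits 00110110 = 54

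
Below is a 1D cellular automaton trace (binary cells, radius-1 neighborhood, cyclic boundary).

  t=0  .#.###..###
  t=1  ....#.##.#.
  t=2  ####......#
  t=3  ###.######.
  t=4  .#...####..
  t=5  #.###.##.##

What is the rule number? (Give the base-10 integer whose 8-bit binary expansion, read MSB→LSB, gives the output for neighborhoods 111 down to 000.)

  ###|#  b7=1 t=0,i=4
  ##.|.  b6=0 t=0,i=5
  #.#|.  b5=0 t=0,i=0
  #..|#  b4=1 t=0,i=6
  .##|.  b3=0 t=0,i=3
  .#.|.  b2=0 t=0,i=1
  ..#|#  b1=1 t=0,i=7
  ...|#  b0=1 t=1,i=0
  bits 10010011 = 147

147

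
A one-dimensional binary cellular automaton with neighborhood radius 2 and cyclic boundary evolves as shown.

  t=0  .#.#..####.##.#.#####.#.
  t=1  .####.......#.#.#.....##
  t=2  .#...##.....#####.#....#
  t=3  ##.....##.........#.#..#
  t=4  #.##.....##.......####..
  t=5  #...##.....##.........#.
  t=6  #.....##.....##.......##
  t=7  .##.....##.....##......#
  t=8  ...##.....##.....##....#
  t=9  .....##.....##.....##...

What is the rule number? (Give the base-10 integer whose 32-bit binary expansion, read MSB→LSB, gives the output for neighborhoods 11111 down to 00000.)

61957664

  ##### -> .   bit 31 = 0  t=0,i=18
  ####. -> .   bit 30 = 0  t=0,i=8
  ###.# -> .   bit 29 = 0  t=0,i=9
  ###.. -> .   bit 28 = 0  t=1,i=4
  ##.## -> .   bit 27 = 0  t=0,i=10
  ##.#. -> .   bit 26 = 0  t=0,i=13
  ##..# -> #   bit 25 = 1  t=4,i=22
  ##... -> #   bit 24 = 1  t=1,i=5
  #.### -> #   bit 23 = 1  t=0,i=16
  #.##. -> .   bit 22 = 0  t=0,i=11
  #.#.# -> #   bit 21 = 1  t=0,i=14
  #.#.. -> #   bit 20 = 1  t=0,i=3
  #..## -> .   bit 19 = 0  t=0,i=5
  #..#. -> .   bit 18 = 0  t=0,i=0
  #...# -> .   bit 17 = 0  t=2,i=3
  #.... -> #   bit 16 = 1  t=1,i=6
  .#### -> .   bit 15 = 0  t=0,i=7
  .###. -> #   bit 14 = 1  t=3,i=0
  .##.# -> #   bit 13 = 1  t=0,i=12
  .##.. -> .   bit 12 = 0  t=2,i=6
  .#.## -> .   bit 11 = 0  t=0,i=15
  .#.#. -> #   bit 10 = 1  t=0,i=2
  .#..# -> #   bit 9 = 1  t=0,i=4
  .#... -> .   bit 8 = 0  t=1,i=17
  ..### -> .   bit 7 = 0  t=0,i=6
  ..##. -> .   bit 6 = 0  t=1,i=22
  ..#.# -> #   bit 5 = 1  t=0,i=1
  ..#.. -> .   bit 4 = 0  t=8,i=23
  ...## -> .   bit 3 = 0  t=1,i=21
  ...#. -> .   bit 2 = 0  t=1,i=11
  ....# -> .   bit 1 = 0  t=1,i=10
  ..... -> .   bit 0 = 0  t=1,i=7
  bits 00000011101100010110011000100000 = 61957664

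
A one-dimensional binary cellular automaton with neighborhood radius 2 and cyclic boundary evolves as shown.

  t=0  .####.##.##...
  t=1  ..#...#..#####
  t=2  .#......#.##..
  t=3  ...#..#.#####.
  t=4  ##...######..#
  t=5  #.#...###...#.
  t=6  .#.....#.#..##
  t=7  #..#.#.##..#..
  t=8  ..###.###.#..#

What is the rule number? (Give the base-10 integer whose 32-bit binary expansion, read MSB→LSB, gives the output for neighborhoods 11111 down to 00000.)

2244860962

  nb #####: next=#  (t=1,i=11, bit31=1)
  nb ####.: next=.  (t=0,i=3, bit30=0)
  nb ###.#: next=.  (t=0,i=4, bit29=0)
  nb ###..: next=.  (t=1,i=13, bit28=0)
  nb ##.##: next=.  (t=0,i=5, bit27=0)
  nb ##.#.: next=#  (t=6,i=0, bit26=1)
  nb ##..#: next=.  (t=1,i=0, bit25=0)
  nb ##...: next=#  (t=0,i=11, bit24=1)
  nb #.###: next=#  (t=3,i=8, bit23=1)
  nb #.##.: next=#  (t=0,i=6, bit22=1)
  nb #.#.#: next=.  (t=5,i=0, bit21=0)
  nb #.#..: next=.  (t=5,i=2, bit20=0)
  nb #..##: next=#  (t=1,i=8, bit19=1)
  nb #..#.: next=#  (t=1,i=1, bit18=1)
  nb #...#: next=.  (t=1,i=4, bit17=0)
  nb #....: next=#  (t=0,i=12, bit16=1)
  nb .####: next=#  (t=0,i=2, bit15=1)
  nb .###.: next=#  (t=4,i=0, bit14=1)
  nb .##.#: next=.  (t=0,i=7, bit13=0)
  nb .##..: next=#  (t=0,i=10, bit12=1)
  nb .#.##: next=#  (t=2,i=9, bit11=1)
  nb .#.#.: next=#  (t=5,i=1, bit10=1)
  nb .#..#: next=.  (t=1,i=7, bit9=0)
  nb .#...: next=.  (t=1,i=3, bit8=0)
  nb ..###: next=.  (t=0,i=1, bit7=0)
  nb ..##.: next=.  (t=6,i=12, bit6=0)
  nb ..#.#: next=#  (t=2,i=8, bit5=1)
  nb ..#..: next=.  (t=1,i=2, bit4=0)
  nb ...##: next=.  (t=0,i=0, bit3=0)
  nb ...#.: next=.  (t=1,i=5, bit2=0)
  nb ....#: next=#  (t=0,i=13, bit1=1)
  nb .....: next=.  (t=2,i=4, bit0=0)
  bits 10000101110011011101110000100010 = 2244860962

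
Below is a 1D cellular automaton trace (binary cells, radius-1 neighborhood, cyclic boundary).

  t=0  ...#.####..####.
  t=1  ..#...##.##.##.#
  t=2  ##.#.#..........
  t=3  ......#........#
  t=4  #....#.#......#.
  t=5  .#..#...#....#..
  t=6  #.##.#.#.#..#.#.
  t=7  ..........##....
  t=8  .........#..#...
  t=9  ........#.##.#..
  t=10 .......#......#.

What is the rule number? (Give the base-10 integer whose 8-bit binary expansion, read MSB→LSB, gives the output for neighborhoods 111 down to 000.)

146

  ### -> #   bit 7 = 1  t=0,i=6
  ##. -> .   bit 6 = 0  t=0,i=8
  #.# -> .   bit 5 = 0  t=0,i=4
  #.. -> #   bit 4 = 1  t=0,i=9
  .## -> .   bit 3 = 0  t=0,i=5
  .#. -> .   bit 2 = 0  t=0,i=3
  ..# -> #   bit 1 = 1  t=0,i=2
  ... -> .   bit 0 = 0  t=0,i=0
  bits 10010010 = 146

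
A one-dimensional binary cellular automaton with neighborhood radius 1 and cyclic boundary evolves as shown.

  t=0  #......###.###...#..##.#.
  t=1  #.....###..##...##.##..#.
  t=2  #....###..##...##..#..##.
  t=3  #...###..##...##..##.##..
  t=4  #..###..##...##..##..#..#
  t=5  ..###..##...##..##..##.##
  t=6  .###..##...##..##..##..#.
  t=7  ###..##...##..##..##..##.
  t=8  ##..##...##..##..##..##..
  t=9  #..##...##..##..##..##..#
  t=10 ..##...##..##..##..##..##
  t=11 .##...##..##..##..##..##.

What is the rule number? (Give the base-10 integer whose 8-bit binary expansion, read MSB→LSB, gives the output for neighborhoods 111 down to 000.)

  nb ###: next=#  (t=0,i=8, bit7=1)
  nb ##.: next=.  (t=0,i=9, bit6=0)
  nb #.#: next=.  (t=0,i=10, bit5=0)
  nb #..: next=.  (t=0,i=1, bit4=0)
  nb .##: next=#  (t=0,i=7, bit3=1)
  nb .#.: next=#  (t=0,i=0, bit2=1)
  nb ..#: next=#  (t=0,i=6, bit1=1)
  nb ...: next=.  (t=0,i=2, bit0=0)
  bits 10001110 = 142

142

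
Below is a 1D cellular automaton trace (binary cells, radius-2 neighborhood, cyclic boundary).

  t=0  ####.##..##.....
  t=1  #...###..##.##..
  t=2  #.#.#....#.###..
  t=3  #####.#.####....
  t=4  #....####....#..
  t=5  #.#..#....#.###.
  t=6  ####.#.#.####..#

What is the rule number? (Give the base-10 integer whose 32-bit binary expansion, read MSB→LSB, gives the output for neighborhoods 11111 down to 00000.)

  ##### -> .   bit 31 = 0  t=3,i=2
  ####. -> .   bit 30 = 0  t=0,i=2
  ###.# -> .   bit 29 = 0  t=0,i=3
  ###.. -> .   bit 28 = 0  t=1,i=6
  ##.## -> #   bit 27 = 1  t=0,i=4
  ##.#. -> #   bit 26 = 1  t=3,i=5
  ##..# -> .   bit 25 = 0  t=0,i=7
  ##... -> .   bit 24 = 0  t=0,i=11
  #.### -> #   bit 23 = 1  t=2,i=11
  #.##. -> #   bit 22 = 1  t=0,i=5
  #.#.# -> #   bit 21 = 1  t=2,i=2
  #.#.. -> #   bit 20 = 1  t=2,i=4
  #..## -> .   bit 19 = 0  t=0,i=8
  #..#. -> .   bit 18 = 0  t=1,i=15
  #...# -> #   bit 17 = 1  t=1,i=2
  #.... -> #   bit 16 = 1  t=0,i=12
  .#### -> .   bit 15 = 0  t=0,i=1
  .###. -> .   bit 14 = 0  t=1,i=5
  .##.# -> .   bit 13 = 0  t=1,i=10
  .##.. -> #   bit 12 = 1  t=0,i=6
  .#.## -> #   bit 11 = 1  t=2,i=10
  .#.#. -> #   bit 10 = 1  t=2,i=1
  .#..# -> #   bit 9 = 1  t=4,i=14
  .#... -> .   bit 8 = 0  t=1,i=1
  ..### -> #   bit 7 = 1  t=0,i=0
  ..##. -> #   bit 6 = 1  t=0,i=9
  ..#.# -> #   bit 5 = 1  t=2,i=0
  ..#.. -> #   bit 4 = 1  t=1,i=0
  ...## -> .   bit 3 = 0  t=0,i=15
  ...#. -> #   bit 2 = 1  t=2,i=8
  ....# -> .   bit 1 = 0  t=0,i=14
  ..... -> #   bit 0 = 1  t=0,i=13
  bits 00001100111100110001111011110101 = 217259765

217259765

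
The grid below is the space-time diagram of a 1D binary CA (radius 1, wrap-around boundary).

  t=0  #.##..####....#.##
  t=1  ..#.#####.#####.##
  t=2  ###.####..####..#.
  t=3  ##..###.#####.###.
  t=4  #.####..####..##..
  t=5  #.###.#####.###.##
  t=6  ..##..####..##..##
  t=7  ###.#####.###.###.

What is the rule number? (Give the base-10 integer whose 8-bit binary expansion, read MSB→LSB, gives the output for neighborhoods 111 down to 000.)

159

  ### -> #   bit 7 = 1  t=0,i=7
  ##. -> .   bit 6 = 0  t=0,i=0
  #.# -> .   bit 5 = 0  t=0,i=1
  #.. -> #   bit 4 = 1  t=0,i=4
  .## -> #   bit 3 = 1  t=0,i=2
  .#. -> #   bit 2 = 1  t=0,i=14
  ..# -> #   bit 1 = 1  t=0,i=5
  ... -> #   bit 0 = 1  t=0,i=11
  bits 10011111 = 159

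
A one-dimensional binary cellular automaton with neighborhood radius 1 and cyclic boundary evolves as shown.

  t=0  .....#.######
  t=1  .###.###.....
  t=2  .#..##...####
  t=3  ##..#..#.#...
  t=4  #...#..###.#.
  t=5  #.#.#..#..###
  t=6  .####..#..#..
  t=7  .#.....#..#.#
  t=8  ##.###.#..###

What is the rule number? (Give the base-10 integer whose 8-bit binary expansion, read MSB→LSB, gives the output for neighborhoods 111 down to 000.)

45

  [7] ### => .  t=0,i=8
  [6] ##. => .  t=0,i=12
  [5] #.# => #  t=0,i=6
  [4] #.. => .  t=0,i=0
  [3] .## => #  t=0,i=7
  [2] .#. => #  t=0,i=5
  [1] ..# => .  t=0,i=4
  [0] ... => #  t=0,i=1
  bits 00101101 = 45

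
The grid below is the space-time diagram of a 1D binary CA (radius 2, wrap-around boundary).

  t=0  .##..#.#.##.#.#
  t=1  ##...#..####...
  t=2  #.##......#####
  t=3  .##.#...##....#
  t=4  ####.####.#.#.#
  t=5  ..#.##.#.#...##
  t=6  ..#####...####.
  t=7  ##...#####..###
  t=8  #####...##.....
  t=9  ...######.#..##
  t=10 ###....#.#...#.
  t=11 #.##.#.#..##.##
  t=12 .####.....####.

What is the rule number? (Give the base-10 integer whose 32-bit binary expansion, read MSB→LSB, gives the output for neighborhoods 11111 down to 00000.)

  ##### -> .   bit 31 = 0  t=2,i=12
  ####. -> #   bit 30 = 1  t=1,i=10
  ###.# -> .   bit 29 = 0  t=2,i=0
  ###.. -> #   bit 28 = 1  t=1,i=11
  ##.## -> #   bit 27 = 1  t=2,i=1
  ##.#. -> #   bit 26 = 1  t=0,i=11
  ##..# -> .   bit 25 = 0  t=0,i=3
  ##... -> #   bit 24 = 1  t=1,i=2
  #.### -> #   bit 23 = 1  t=4,i=5
  #.##. -> #   bit 22 = 1  t=0,i=1
  #.#.# -> .   bit 21 = 0  t=0,i=7
  #.#.. -> .   bit 20 = 0  t=3,i=4
  #..## -> .   bit 19 = 0  t=1,i=7
  #..#. -> .   bit 18 = 0  t=0,i=4
  #...# -> #   bit 17 = 1  t=1,i=3
  #.... -> .   bit 16 = 0  t=2,i=5
  .#### -> .   bit 15 = 0  t=1,i=9
  .###. -> .   bit 14 = 0  t=10,i=1
  .##.# -> #   bit 13 = 1  t=0,i=10
  .##.. -> .   bit 12 = 0  t=0,i=2
  .#.## -> #   bit 11 = 1  t=0,i=0
  .#.#. -> .   bit 10 = 0  t=0,i=6
  .#..# -> .   bit 9 = 0  t=1,i=6
  .#... -> #   bit 8 = 1  t=3,i=5
  ..### -> .   bit 7 = 0  t=1,i=8
  ..##. -> #   bit 6 = 1  t=1,i=0
  ..#.# -> #   bit 5 = 1  t=0,i=5
  ..#.. -> .   bit 4 = 0  t=1,i=5
  ...## -> #   bit 3 = 1  t=1,i=14
  ...#. -> .   bit 2 = 0  t=1,i=4
  ....# -> #   bit 1 = 1  t=2,i=8
  ..... -> .   bit 0 = 0  t=2,i=6
  bits 01011101110000100010100101101010 = 1573005674

1573005674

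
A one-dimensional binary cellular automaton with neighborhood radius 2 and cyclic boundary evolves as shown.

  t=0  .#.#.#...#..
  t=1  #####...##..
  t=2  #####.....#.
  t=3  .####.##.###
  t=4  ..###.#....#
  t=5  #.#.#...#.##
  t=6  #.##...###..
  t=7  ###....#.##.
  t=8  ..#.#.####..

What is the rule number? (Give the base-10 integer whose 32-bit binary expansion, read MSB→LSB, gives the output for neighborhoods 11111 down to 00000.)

  nb #####: next=#  (t=1,i=2, bit31=1)
  nb ####.: next=#  (t=1,i=3, bit30=1)
  nb ###.#: next=#  (t=3,i=4, bit29=1)
  nb ###..: next=#  (t=1,i=4, bit28=1)
  nb ##.##: next=.  (t=3,i=0, bit27=0)
  nb ##.#.: next=.  (t=4,i=5, bit26=0)
  nb ##..#: next=#  (t=1,i=10, bit25=1)
  nb ##...: next=.  (t=1,i=5, bit24=0)
  nb #.###: next=.  (t=2,i=0, bit23=0)
  nb #.##.: next=#  (t=3,i=6, bit22=1)
  nb #.#.#: next=#  (t=0,i=3, bit21=1)
  nb #.#..: next=.  (t=0,i=5, bit20=0)
  nb #..##: next=.  (t=1,i=11, bit19=0)
  nb #..#.: next=.  (t=6,i=11, bit18=0)
  nb #...#: next=.  (t=0,i=7, bit17=0)
  nb #....: next=#  (t=2,i=6, bit16=1)
  nb .####: next=#  (t=1,i=1, bit15=1)
  nb .###.: next=.  (t=3,i=10, bit14=0)
  nb .##.#: next=.  (t=3,i=7, bit13=0)
  nb .##..: next=.  (t=1,i=9, bit12=0)
  nb .#.##: next=#  (t=2,i=11, bit11=1)
  nb .#.#.: next=#  (t=0,i=2, bit10=1)
  nb .#..#: next=#  (t=4,i=0, bit9=1)
  nb .#...: next=.  (t=0,i=6, bit8=0)
  nb ..###: next=#  (t=1,i=0, bit7=1)
  nb ..##.: next=.  (t=1,i=8, bit6=0)
  nb ..#.#: next=#  (t=0,i=1, bit5=1)
  nb ..#..: next=#  (t=0,i=9, bit4=1)
  nb ...##: next=.  (t=1,i=7, bit3=0)
  nb ...#.: next=#  (t=0,i=0, bit2=1)
  nb ....#: next=.  (t=2,i=8, bit1=0)
  nb .....: next=#  (t=2,i=7, bit0=1)
  bits 11110010011000011000111010110101 = 4066479797

4066479797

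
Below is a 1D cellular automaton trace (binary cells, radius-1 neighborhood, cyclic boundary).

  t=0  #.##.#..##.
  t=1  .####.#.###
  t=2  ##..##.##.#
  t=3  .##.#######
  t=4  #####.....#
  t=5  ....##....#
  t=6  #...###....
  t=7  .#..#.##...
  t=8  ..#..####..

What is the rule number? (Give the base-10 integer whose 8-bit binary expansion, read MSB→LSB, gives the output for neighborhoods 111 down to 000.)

120

  nb ###: next=.  (t=1,i=2, bit7=0)
  nb ##.: next=#  (t=0,i=3, bit6=1)
  nb #.#: next=#  (t=0,i=1, bit5=1)
  nb #..: next=#  (t=0,i=6, bit4=1)
  nb .##: next=#  (t=0,i=2, bit3=1)
  nb .#.: next=.  (t=0,i=0, bit2=0)
  nb ..#: next=.  (t=0,i=7, bit1=0)
  nb ...: next=.  (t=4,i=6, bit0=0)
  bits 01111000 = 120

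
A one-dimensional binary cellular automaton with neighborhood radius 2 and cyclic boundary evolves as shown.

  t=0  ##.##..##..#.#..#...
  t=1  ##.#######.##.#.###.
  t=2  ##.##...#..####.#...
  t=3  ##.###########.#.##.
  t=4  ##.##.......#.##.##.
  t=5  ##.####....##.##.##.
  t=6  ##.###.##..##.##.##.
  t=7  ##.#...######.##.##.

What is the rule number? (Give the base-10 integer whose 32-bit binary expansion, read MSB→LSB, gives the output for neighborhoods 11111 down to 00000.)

  ##### -> .   bit 31 = 0  t=1,i=5
  ####. -> #   bit 30 = 1  t=1,i=8
  ###.# -> .   bit 29 = 0  t=1,i=9
  ###.. -> .   bit 28 = 0  t=5,i=6
  ##.## -> .   bit 27 = 0  t=0,i=2
  ##.#. -> #   bit 26 = 1  t=1,i=13
  ##..# -> #   bit 25 = 1  t=0,i=5
  ##... -> #   bit 24 = 1  t=2,i=5
  #.### -> #   bit 23 = 1  t=1,i=3
  #.##. -> #   bit 22 = 1  t=0,i=3
  #.#.# -> #   bit 21 = 1  t=1,i=14
  #.#.. -> .   bit 20 = 0  t=0,i=13
  #..## -> #   bit 19 = 1  t=0,i=6
  #..#. -> .   bit 18 = 0  t=0,i=10
  #...# -> #   bit 17 = 1  t=0,i=18
  #.... -> #   bit 16 = 1  t=4,i=6
  .#### -> #   bit 15 = 1  t=1,i=4
  .###. -> .   bit 14 = 0  t=1,i=17
  .##.# -> #   bit 13 = 1  t=0,i=1
  .##.. -> #   bit 12 = 1  t=0,i=4
  .#.## -> .   bit 11 = 0  t=1,i=15
  .#.#. -> #   bit 10 = 1  t=0,i=12
  .#..# -> #   bit 9 = 1  t=0,i=14
  .#... -> #   bit 8 = 1  t=0,i=17
  ..### -> #   bit 7 = 1  t=2,i=11
  ..##. -> #   bit 6 = 1  t=0,i=0
  ..#.# -> #   bit 5 = 1  t=0,i=11
  ..#.. -> #   bit 4 = 1  t=0,i=16
  ...## -> .   bit 3 = 0  t=0,i=19
  ...#. -> #   bit 2 = 1  t=2,i=7
  ....# -> .   bit 1 = 0  t=4,i=10
  ..... -> .   bit 0 = 0  t=4,i=7
  bits 01000111111010111011011111110100 = 1206630388

1206630388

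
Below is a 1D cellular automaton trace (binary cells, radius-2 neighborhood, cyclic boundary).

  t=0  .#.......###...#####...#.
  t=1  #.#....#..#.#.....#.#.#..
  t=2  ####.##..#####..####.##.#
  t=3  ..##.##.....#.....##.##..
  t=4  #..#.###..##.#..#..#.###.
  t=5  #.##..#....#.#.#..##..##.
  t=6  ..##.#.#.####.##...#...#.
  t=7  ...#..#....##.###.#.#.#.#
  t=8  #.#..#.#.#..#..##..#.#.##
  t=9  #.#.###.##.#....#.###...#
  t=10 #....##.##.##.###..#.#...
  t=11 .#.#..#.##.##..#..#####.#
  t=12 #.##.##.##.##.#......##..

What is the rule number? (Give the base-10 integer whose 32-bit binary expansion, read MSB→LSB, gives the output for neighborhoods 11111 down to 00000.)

  #####|.  b31=0 t=0,i=17
  ####.|#  b30=1 t=0,i=18
  ###.#|#  b29=1 t=2,i=3
  ###..|.  b28=0 t=0,i=11
  ##.##|.  b27=0 t=2,i=4
  ##.#.|.  b26=0 t=4,i=12
  ##..#|.  b25=0 t=2,i=7
  ##...|#  b24=1 t=0,i=12
  #.###|.  b23=0 t=2,i=24
  #.##.|#  b22=1 t=2,i=5
  #.#.#|.  b21=0 t=1,i=20
  #.#..|#  b20=1 t=1,i=2
  #..##|.  b19=0 t=2,i=8
  #..#.|#  b18=1 t=0,i=0
  #...#|.  b17=0 t=0,i=13
  #....|.  b16=0 t=0,i=3
  .####|.  b15=0 t=0,i=16
  .###.|#  b14=1 t=0,i=10
  .##.#|#  b13=1 t=2,i=22
  .##..|#  b12=1 t=2,i=6
  .#.##|.  b11=0 t=4,i=4
  .#.#.|#  b10=1 t=1,i=1
  .#..#|.  b9=0 t=0,i=24
  .#...|#  b8=1 t=0,i=2
  ..###|.  b7=0 t=0,i=9
  ..##.|.  b6=0 t=3,i=2
  ..#.#|#  b5=1 t=1,i=0
  ..#..|.  b4=0 t=0,i=1
  ...##|.  b3=0 t=0,i=8
  ...#.|#  b2=1 t=0,i=22
  ....#|#  b1=1 t=0,i=7
  .....|.  b0=0 t=0,i=4
  bits 01100001010101000111010100100110 = 1632924966

1632924966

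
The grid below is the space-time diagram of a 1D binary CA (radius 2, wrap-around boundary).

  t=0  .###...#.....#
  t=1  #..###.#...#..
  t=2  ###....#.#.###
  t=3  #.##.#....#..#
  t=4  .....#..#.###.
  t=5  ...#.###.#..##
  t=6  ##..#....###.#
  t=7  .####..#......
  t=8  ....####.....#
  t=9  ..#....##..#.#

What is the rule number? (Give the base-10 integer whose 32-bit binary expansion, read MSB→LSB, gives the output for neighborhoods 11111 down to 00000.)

2468223506

  nb #####: next=#  (t=2,i=0, bit31=1)
  nb ####.: next=.  (t=2,i=1, bit30=0)
  nb ###.#: next=.  (t=1,i=5, bit29=0)
  nb ###..: next=#  (t=0,i=3, bit28=1)
  nb ##.##: next=.  (t=3,i=1, bit27=0)
  nb ##.#.: next=.  (t=1,i=6, bit26=0)
  nb ##..#: next=#  (t=6,i=2, bit25=1)
  nb ##...: next=#  (t=0,i=4, bit24=1)
  nb #.###: next=.  (t=0,i=1, bit23=0)
  nb #.##.: next=.  (t=3,i=2, bit22=0)
  nb #.#.#: next=.  (t=2,i=9, bit21=0)
  nb #.#..: next=#  (t=1,i=7, bit20=1)
  nb #..##: next=#  (t=1,i=2, bit19=1)
  nb #..#.: next=#  (t=1,i=13, bit18=1)
  nb #...#: next=#  (t=0,i=5, bit17=1)
  nb #....: next=.  (t=0,i=9, bit16=0)
  nb .####: next=.  (t=2,i=12, bit15=0)
  nb .###.: next=.  (t=0,i=2, bit14=0)
  nb .##.#: next=.  (t=3,i=0, bit13=0)
  nb .##..: next=#  (t=5,i=13, bit12=1)
  nb .#.##: next=#  (t=0,i=0, bit11=1)
  nb .#.#.: next=.  (t=2,i=8, bit10=0)
  nb .#..#: next=#  (t=1,i=1, bit9=1)
  nb .#...: next=.  (t=0,i=8, bit8=0)
  nb ..###: next=.  (t=1,i=3, bit7=0)
  nb ..##.: next=.  (t=3,i=13, bit6=0)
  nb ..#.#: next=.  (t=0,i=13, bit5=0)
  nb ..#..: next=#  (t=0,i=7, bit4=1)
  nb ...##: next=.  (t=6,i=8, bit3=0)
  nb ...#.: next=.  (t=0,i=6, bit2=0)
  nb ....#: next=#  (t=0,i=11, bit1=1)
  nb .....: next=.  (t=0,i=10, bit0=0)
  bits 10010011000111100001101000010010 = 2468223506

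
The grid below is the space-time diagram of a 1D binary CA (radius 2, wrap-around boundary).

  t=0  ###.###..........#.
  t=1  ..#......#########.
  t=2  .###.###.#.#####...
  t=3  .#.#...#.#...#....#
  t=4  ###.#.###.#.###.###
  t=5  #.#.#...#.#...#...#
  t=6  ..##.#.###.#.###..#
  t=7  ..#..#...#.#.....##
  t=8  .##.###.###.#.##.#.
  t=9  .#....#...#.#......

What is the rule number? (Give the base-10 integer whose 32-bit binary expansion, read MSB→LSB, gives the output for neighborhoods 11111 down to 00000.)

2686715383

  ##### -> #   bit 31 = 1  t=1,i=11
  ####. -> .   bit 30 = 0  t=1,i=16
  ###.# -> #   bit 29 = 1  t=0,i=2
  ###.. -> .   bit 28 = 0  t=0,i=6
  ##.## -> .   bit 27 = 0  t=0,i=3
  ##.#. -> .   bit 26 = 0  t=2,i=8
  ##..# -> .   bit 25 = 0  t=6,i=16
  ##... -> .   bit 24 = 0  t=0,i=7
  #.### -> .   bit 23 = 0  t=0,i=0
  #.##. -> .   bit 22 = 0  t=8,i=14
  #.#.# -> #   bit 21 = 1  t=2,i=9
  #.#.. -> .   bit 20 = 0  t=3,i=3
  #..## -> .   bit 19 = 0  t=6,i=1
  #..#. -> #   bit 18 = 1  t=6,i=17
  #...# -> .   bit 17 = 0  t=1,i=0
  #.... -> .   bit 16 = 0  t=0,i=8
  .#### -> .   bit 15 = 0  t=1,i=10
  .###. -> .   bit 14 = 0  t=0,i=1
  .##.# -> .   bit 13 = 0  t=5,i=0
  .##.. -> .   bit 12 = 0  t=7,i=18
  .#.## -> .   bit 11 = 0  t=0,i=18
  .#.#. -> #   bit 10 = 1  t=3,i=0
  .#..# -> .   bit 9 = 0  t=6,i=0
  .#... -> #   bit 8 = 1  t=1,i=3
  ..### -> #   bit 7 = 1  t=1,i=9
  ..##. -> #   bit 6 = 1  t=5,i=18
  ..#.# -> #   bit 5 = 1  t=0,i=17
  ..#.. -> #   bit 4 = 1  t=1,i=2
  ...## -> .   bit 3 = 0  t=1,i=8
  ...#. -> #   bit 2 = 1  t=0,i=16
  ....# -> #   bit 1 = 1  t=0,i=15
  ..... -> #   bit 0 = 1  t=0,i=9
  bits 10100000001001000000010111110111 = 2686715383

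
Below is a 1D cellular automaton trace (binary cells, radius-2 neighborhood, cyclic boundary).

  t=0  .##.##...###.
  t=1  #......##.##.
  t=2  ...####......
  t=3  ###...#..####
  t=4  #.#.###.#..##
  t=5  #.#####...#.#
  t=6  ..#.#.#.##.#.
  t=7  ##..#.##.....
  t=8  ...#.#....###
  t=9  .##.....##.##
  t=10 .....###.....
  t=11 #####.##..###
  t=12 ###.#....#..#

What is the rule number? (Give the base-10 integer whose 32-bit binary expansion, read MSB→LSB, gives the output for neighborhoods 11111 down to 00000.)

  [31] ##### => #  t=3,i=0
  [30] ####. => .  t=2,i=5
  [29] ###.# => #  t=4,i=0
  [28] ###.. => #  t=0,i=11
  [27] ##.## => .  t=0,i=3
  [26] ##.#. => .  t=1,i=12
  [25] ##..# => .  t=0,i=12
  [24] ##... => .  t=0,i=6
  [23] #.### => #  t=4,i=4
  [22] #.##. => .  t=0,i=4
  [21] #.#.# => #  t=4,i=2
  [20] #.#.. => .  t=1,i=0
  [19] #..## => #  t=0,i=0
  [18] #..#. => #  t=7,i=3
  [17] #...# => #  t=0,i=7
  [16] #.... => .  t=1,i=2
  [15] .#### => .  t=2,i=4
  [14] .###. => #  t=0,i=10
  [13] .##.# => .  t=0,i=2
  [12] .##.. => .  t=0,i=5
  [11] .#.## => #  t=4,i=3
  [10] .#.#. => .  t=6,i=3
  [9] .#..# => .  t=3,i=7
  [8] .#... => .  t=1,i=1
  [7] ..### => .  t=0,i=9
  [6] ..##. => .  t=0,i=1
  [5] ..#.# => .  t=5,i=10
  [4] ..#.. => #  t=3,i=6
  [3] ...## => #  t=0,i=8
  [2] ...#. => #  t=3,i=5
  [1] ....# => #  t=1,i=5
  [0] ..... => #  t=1,i=3
  bits 10110000101011100100100000011111 = 2964211743

2964211743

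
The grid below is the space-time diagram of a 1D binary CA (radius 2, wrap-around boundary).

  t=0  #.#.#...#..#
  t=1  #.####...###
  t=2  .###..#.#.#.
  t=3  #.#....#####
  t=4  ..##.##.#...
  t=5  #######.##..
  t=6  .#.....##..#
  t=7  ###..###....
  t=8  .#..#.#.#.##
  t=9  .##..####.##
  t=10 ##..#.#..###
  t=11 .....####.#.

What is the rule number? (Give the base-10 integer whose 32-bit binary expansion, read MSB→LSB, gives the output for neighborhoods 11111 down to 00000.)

167307082

  #####|.  b31=0 t=3,i=9
  ####.|.  b30=0 t=1,i=4
  ###.#|.  b29=0 t=1,i=0
  ###..|.  b28=0 t=1,i=5
  ##.##|#  b27=1 t=1,i=1
  ##.#.|.  b26=0 t=0,i=1
  ##..#|.  b25=0 t=2,i=4
  ##...|#  b24=1 t=1,i=6
  #.###|#  b23=1 t=1,i=2
  #.##.|#  b22=1 t=4,i=5
  #.#.#|#  b21=1 t=0,i=2
  #.#..|#  b20=1 t=0,i=4
  #..##|#  b19=1 t=0,i=10
  #..#.|.  b18=0 t=2,i=5
  #...#|.  b17=0 t=0,i=6
  #....|.  b16=0 t=3,i=4
  .####|#  b15=1 t=1,i=3
  .###.|#  b14=1 t=2,i=2
  .##.#|#  b13=1 t=0,i=0
  .##..|.  b12=0 t=5,i=9
  .#.##|.  b11=0 t=8,i=9
  .#.#.|#  b10=1 t=0,i=3
  .#..#|#  b9=1 t=0,i=9
  .#...|#  b8=1 t=0,i=5
  ..###|.  b7=0 t=1,i=9
  ..##.|#  b6=1 t=0,i=11
  ..#.#|.  b5=0 t=2,i=6
  ..#..|.  b4=0 t=0,i=8
  ...##|#  b3=1 t=1,i=8
  ...#.|.  b2=0 t=0,i=7
  ....#|#  b1=1 t=3,i=5
  .....|.  b0=0 t=4,i=11
  bits 00001001111110001110011101001010 = 167307082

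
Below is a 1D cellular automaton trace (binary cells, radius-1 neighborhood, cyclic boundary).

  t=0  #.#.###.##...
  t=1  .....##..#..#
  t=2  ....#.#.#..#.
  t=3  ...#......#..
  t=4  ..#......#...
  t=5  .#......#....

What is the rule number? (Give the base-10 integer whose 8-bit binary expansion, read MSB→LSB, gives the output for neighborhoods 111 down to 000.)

194

  ### -> #   bit 7 = 1  t=0,i=5
  ##. -> #   bit 6 = 1  t=0,i=6
  #.# -> .   bit 5 = 0  t=0,i=1
  #.. -> .   bit 4 = 0  t=0,i=10
  .## -> .   bit 3 = 0  t=0,i=4
  .#. -> .   bit 2 = 0  t=0,i=0
  ..# -> #   bit 1 = 1  t=0,i=12
  ... -> .   bit 0 = 0  t=0,i=11
  bits 11000010 = 194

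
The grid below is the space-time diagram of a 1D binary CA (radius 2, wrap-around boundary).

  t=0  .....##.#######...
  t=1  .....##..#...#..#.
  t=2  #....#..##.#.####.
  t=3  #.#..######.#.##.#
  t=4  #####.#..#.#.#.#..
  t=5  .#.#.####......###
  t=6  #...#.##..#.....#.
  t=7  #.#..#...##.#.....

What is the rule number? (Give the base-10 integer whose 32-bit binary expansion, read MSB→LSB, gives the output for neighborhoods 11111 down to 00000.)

1142942288

  ##### -> .   bit 31 = 0  t=0,i=10
  ####. -> #   bit 30 = 1  t=0,i=13
  ###.# -> .   bit 29 = 0  t=2,i=16
  ###.. -> .   bit 28 = 0  t=0,i=14
  ##.## -> .   bit 27 = 0  t=0,i=7
  ##.#. -> #   bit 26 = 1  t=2,i=10
  ##..# -> .   bit 25 = 0  t=1,i=7
  ##... -> .   bit 24 = 0  t=0,i=15
  #.### -> .   bit 23 = 0  t=0,i=8
  #.##. -> .   bit 22 = 0  t=3,i=14
  #.#.# -> .   bit 21 = 0  t=2,i=11
  #.#.. -> #   bit 20 = 1  t=2,i=0
  #..## -> #   bit 19 = 1  t=2,i=7
  #..#. -> #   bit 18 = 1  t=1,i=8
  #...# -> #   bit 17 = 1  t=1,i=11
  #.... -> #   bit 16 = 1  t=0,i=16
  .#### -> #   bit 15 = 1  t=0,i=9
  .###. -> #   bit 14 = 1  t=5,i=16
  .##.# -> #   bit 13 = 1  t=0,i=6
  .##.. -> .   bit 12 = 0  t=1,i=6
  .#.## -> #   bit 11 = 1  t=2,i=12
  .#.#. -> .   bit 10 = 0  t=4,i=10
  .#..# -> #   bit 9 = 1  t=1,i=14
  .#... -> .   bit 8 = 0  t=1,i=10
  ..### -> .   bit 7 = 0  t=3,i=5
  ..##. -> #   bit 6 = 1  t=0,i=5
  ..#.# -> .   bit 5 = 0  t=4,i=9
  ..#.. -> #   bit 4 = 1  t=1,i=9
  ...## -> .   bit 3 = 0  t=0,i=4
  ...#. -> .   bit 2 = 0  t=1,i=12
  ....# -> .   bit 1 = 0  t=0,i=3
  ..... -> .   bit 0 = 0  t=0,i=0
  bits 01000100000111111110101001010000 = 1142942288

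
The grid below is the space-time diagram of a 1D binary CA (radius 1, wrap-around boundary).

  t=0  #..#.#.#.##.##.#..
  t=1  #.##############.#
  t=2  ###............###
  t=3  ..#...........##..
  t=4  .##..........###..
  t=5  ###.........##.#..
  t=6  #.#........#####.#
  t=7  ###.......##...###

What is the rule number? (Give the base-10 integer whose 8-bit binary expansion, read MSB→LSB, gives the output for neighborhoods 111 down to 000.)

  ### -> .   bit 7 = 0  t=1,i=3
  ##. -> #   bit 6 = 1  t=0,i=10
  #.# -> #   bit 5 = 1  t=0,i=4
  #.. -> .   bit 4 = 0  t=0,i=1
  .## -> #   bit 3 = 1  t=0,i=9
  .#. -> #   bit 2 = 1  t=0,i=0
  ..# -> #   bit 1 = 1  t=0,i=2
  ... -> .   bit 0 = 0  t=2,i=4
  bits 01101110 = 110

110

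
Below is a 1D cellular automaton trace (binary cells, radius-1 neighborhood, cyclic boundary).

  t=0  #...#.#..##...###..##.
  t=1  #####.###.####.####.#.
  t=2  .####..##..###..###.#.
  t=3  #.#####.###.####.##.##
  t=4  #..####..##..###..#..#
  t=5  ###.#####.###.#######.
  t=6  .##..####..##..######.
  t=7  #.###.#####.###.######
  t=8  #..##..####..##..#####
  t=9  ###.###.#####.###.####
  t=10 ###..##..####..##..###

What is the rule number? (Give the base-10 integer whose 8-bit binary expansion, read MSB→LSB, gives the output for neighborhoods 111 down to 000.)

  ### -> #   bit 7 = 1  t=0,i=15
  ##. -> #   bit 6 = 1  t=0,i=10
  #.# -> .   bit 5 = 0  t=0,i=5
  #.. -> #   bit 4 = 1  t=0,i=1
  .## -> .   bit 3 = 0  t=0,i=9
  .#. -> #   bit 2 = 1  t=0,i=0
  ..# -> #   bit 1 = 1  t=0,i=3
  ... -> #   bit 0 = 1  t=0,i=2
  bits 11010111 = 215

215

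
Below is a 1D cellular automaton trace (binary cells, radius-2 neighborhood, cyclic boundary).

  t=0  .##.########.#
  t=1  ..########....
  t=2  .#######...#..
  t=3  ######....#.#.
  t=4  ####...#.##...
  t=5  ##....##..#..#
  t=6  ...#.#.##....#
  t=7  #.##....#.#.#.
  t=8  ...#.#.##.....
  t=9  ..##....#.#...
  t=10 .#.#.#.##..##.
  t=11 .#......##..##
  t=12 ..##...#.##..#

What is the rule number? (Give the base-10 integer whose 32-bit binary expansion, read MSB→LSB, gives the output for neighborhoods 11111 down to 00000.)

  nb #####: next=#  (t=0,i=6, bit31=1)
  nb ####.: next=.  (t=0,i=10, bit30=0)
  nb ###.#: next=.  (t=0,i=11, bit29=0)
  nb ###..: next=.  (t=1,i=9, bit28=0)
  nb ##.##: next=#  (t=0,i=3, bit27=1)
  nb ##.#.: next=.  (t=0,i=12, bit26=0)
  nb ##..#: next=#  (t=5,i=8, bit25=1)
  nb ##...: next=.  (t=1,i=10, bit24=0)
  nb #.###: next=#  (t=0,i=4, bit23=1)
  nb #.##.: next=.  (t=0,i=1, bit22=0)
  nb #.#.#: next=.  (t=0,i=13, bit21=0)
  nb #.#..: next=.  (t=9,i=10, bit20=0)
  nb #..##: next=.  (t=5,i=12, bit19=0)
  nb #..#.: next=.  (t=5,i=9, bit18=0)
  nb #...#: next=.  (t=2,i=9, bit17=0)
  nb #....: next=#  (t=1,i=11, bit16=1)
  nb .####: next=#  (t=0,i=5, bit15=1)
  nb .###.: next=.  (t=5,i=0, bit14=0)
  nb .##.#: next=#  (t=0,i=2, bit13=1)
  nb .##..: next=#  (t=4,i=10, bit12=1)
  nb .#.##: next=.  (t=0,i=0, bit11=0)
  nb .#.#.: next=.  (t=3,i=11, bit10=0)
  nb .#..#: next=.  (t=5,i=11, bit9=0)
  nb .#...: next=#  (t=2,i=12, bit8=1)
  nb ..###: next=#  (t=1,i=2, bit7=1)
  nb ..##.: next=.  (t=5,i=6, bit6=0)
  nb ..#.#: next=#  (t=3,i=10, bit5=1)
  nb ..#..: next=.  (t=2,i=11, bit4=0)
  nb ...##: next=#  (t=1,i=1, bit3=1)
  nb ...#.: next=#  (t=2,i=10, bit2=1)
  nb ....#: next=.  (t=1,i=0, bit1=0)
  nb .....: next=.  (t=1,i=12, bit0=0)
  bits 10001010100000011011000110101100 = 2323755436

2323755436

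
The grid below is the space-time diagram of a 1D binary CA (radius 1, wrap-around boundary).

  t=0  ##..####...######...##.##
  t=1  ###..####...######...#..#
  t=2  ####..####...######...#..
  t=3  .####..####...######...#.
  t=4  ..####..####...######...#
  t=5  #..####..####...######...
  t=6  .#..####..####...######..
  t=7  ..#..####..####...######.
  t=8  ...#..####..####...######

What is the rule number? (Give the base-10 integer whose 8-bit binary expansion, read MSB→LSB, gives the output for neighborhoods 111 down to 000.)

208

  ###|#  b7=1 t=0,i=0
  ##.|#  b6=1 t=0,i=1
  #.#|.  b5=0 t=0,i=22
  #..|#  b4=1 t=0,i=2
  .##|.  b3=0 t=0,i=4
  .#.|.  b2=0 t=1,i=21
  ..#|.  b1=0 t=0,i=3
  ...|.  b0=0 t=0,i=9
  bits 11010000 = 208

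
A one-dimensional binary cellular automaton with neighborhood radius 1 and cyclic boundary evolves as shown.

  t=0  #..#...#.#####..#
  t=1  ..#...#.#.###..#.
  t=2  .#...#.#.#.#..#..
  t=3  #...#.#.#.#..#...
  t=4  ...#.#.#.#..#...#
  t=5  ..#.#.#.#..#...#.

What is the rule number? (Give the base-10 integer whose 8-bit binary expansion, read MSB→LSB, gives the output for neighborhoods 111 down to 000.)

  ###|#  b7=1 t=0,i=10
  ##.|.  b6=0 t=0,i=0
  #.#|#  b5=1 t=0,i=8
  #..|.  b4=0 t=0,i=1
  .##|.  b3=0 t=0,i=9
  .#.|.  b2=0 t=0,i=3
  ..#|#  b1=1 t=0,i=2
  ...|.  b0=0 t=0,i=5
  bits 10100010 = 162

162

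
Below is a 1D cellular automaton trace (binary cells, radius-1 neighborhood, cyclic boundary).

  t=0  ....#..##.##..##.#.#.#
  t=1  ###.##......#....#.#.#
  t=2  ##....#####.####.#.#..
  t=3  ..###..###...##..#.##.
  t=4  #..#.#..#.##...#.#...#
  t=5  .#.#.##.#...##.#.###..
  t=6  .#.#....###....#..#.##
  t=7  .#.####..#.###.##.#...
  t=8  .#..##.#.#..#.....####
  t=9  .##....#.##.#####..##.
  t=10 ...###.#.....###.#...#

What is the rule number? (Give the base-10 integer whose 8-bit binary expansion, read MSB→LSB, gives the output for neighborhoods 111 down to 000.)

  ###|#  b7=1 t=1,i=0
  ##.|.  b6=0 t=0,i=8
  #.#|.  b5=0 t=0,i=9
  #..|#  b4=1 t=0,i=0
  .##|.  b3=0 t=0,i=7
  .#.|#  b2=1 t=0,i=4
  ..#|.  b1=0 t=0,i=3
  ...|#  b0=1 t=0,i=1
  bits 10010101 = 149

149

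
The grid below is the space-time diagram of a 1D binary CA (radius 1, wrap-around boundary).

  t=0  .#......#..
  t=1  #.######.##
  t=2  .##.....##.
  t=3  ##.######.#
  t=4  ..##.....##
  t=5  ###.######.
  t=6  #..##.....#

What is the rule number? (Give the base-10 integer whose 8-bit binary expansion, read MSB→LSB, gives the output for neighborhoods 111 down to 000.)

  [7] ### => .  t=1,i=3
  [6] ##. => .  t=1,i=0
  [5] #.# => #  t=1,i=1
  [4] #.. => #  t=0,i=2
  [3] .## => #  t=1,i=2
  [2] .#. => .  t=0,i=1
  [1] ..# => #  t=0,i=0
  [0] ... => #  t=0,i=3
  bits 00111011 = 59

59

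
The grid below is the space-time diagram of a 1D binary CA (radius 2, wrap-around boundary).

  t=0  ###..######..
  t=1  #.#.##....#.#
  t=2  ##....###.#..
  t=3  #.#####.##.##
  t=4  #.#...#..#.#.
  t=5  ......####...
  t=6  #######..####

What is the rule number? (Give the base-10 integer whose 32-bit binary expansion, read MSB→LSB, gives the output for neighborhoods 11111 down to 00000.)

898441979

  nb #####: next=.  (t=0,i=7, bit31=0)
  nb ####.: next=.  (t=0,i=9, bit30=0)
  nb ###.#: next=#  (t=2,i=8, bit29=1)
  nb ###..: next=#  (t=0,i=2, bit28=1)
  nb ##.##: next=.  (t=3,i=1, bit27=0)
  nb ##.#.: next=#  (t=1,i=1, bit26=1)
  nb ##..#: next=.  (t=0,i=3, bit25=0)
  nb ##...: next=#  (t=1,i=6, bit24=1)
  nb #.###: next=#  (t=3,i=2, bit23=1)
  nb #.##.: next=.  (t=1,i=4, bit22=0)
  nb #.#.#: next=.  (t=1,i=2, bit21=0)
  nb #.#..: next=.  (t=2,i=10, bit20=0)
  nb #..##: next=#  (t=0,i=4, bit19=1)
  nb #..#.: next=#  (t=4,i=8, bit18=1)
  nb #...#: next=.  (t=4,i=4, bit17=0)
  nb #....: next=#  (t=1,i=7, bit16=1)
  nb .####: next=.  (t=0,i=6, bit15=0)
  nb .###.: next=.  (t=0,i=1, bit14=0)
  nb .##.#: next=#  (t=1,i=0, bit13=1)
  nb .##..: next=.  (t=1,i=5, bit12=0)
  nb .#.##: next=.  (t=1,i=3, bit11=0)
  nb .#.#.: next=.  (t=4,i=1, bit10=0)
  nb .#..#: next=#  (t=2,i=11, bit9=1)
  nb .#...: next=.  (t=4,i=3, bit8=0)
  nb ..###: next=#  (t=0,i=0, bit7=1)
  nb ..##.: next=#  (t=2,i=0, bit6=1)
  nb ..#.#: next=#  (t=1,i=10, bit5=1)
  nb ..#..: next=#  (t=4,i=6, bit4=1)
  nb ...##: next=#  (t=2,i=5, bit3=1)
  nb ...#.: next=.  (t=1,i=9, bit2=0)
  nb ....#: next=#  (t=1,i=8, bit1=1)
  nb .....: next=#  (t=5,i=0, bit0=1)
  bits 00110101100011010010001011111011 = 898441979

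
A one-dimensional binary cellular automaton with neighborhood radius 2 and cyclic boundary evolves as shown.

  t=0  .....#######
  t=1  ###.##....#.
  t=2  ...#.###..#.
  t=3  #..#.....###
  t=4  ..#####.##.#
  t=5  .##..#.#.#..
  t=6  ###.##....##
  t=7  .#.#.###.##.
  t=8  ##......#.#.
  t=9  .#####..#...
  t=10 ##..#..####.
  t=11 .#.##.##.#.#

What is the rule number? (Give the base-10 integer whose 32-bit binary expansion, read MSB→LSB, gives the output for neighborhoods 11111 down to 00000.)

1225732601

  nb #####: next=.  (t=0,i=7, bit31=0)
  nb ####.: next=#  (t=0,i=10, bit30=1)
  nb ###.#: next=.  (t=1,i=2, bit29=0)
  nb ###..: next=.  (t=0,i=11, bit28=0)
  nb ##.##: next=#  (t=1,i=3, bit27=1)
  nb ##.#.: next=.  (t=4,i=10, bit26=0)
  nb ##..#: next=.  (t=2,i=8, bit25=0)
  nb ##...: next=#  (t=0,i=0, bit24=1)
  nb #.###: next=.  (t=1,i=0, bit23=0)
  nb #.##.: next=.  (t=1,i=4, bit22=0)
  nb #.#.#: next=.  (t=5,i=7, bit21=0)
  nb #.#..: next=.  (t=4,i=11, bit20=0)
  nb #..##: next=#  (t=4,i=1, bit19=1)
  nb #..#.: next=#  (t=2,i=9, bit18=1)
  nb #...#: next=#  (t=5,i=11, bit17=1)
  nb #....: next=#  (t=0,i=1, bit16=1)
  nb .####: next=.  (t=0,i=6, bit15=0)
  nb .###.: next=.  (t=1,i=1, bit14=0)
  nb .##.#: next=#  (t=4,i=9, bit13=1)
  nb .##..: next=#  (t=1,i=5, bit12=1)
  nb .#.##: next=.  (t=1,i=11, bit11=0)
  nb .#.#.: next=.  (t=5,i=6, bit10=0)
  nb .#..#: next=.  (t=4,i=0, bit9=0)
  nb .#...: next=#  (t=2,i=11, bit8=1)
  nb ..###: next=#  (t=0,i=5, bit7=1)
  nb ..##.: next=#  (t=5,i=1, bit6=1)
  nb ..#.#: next=#  (t=1,i=10, bit5=1)
  nb ..#..: next=#  (t=2,i=10, bit4=1)
  nb ...##: next=#  (t=0,i=4, bit3=1)
  nb ...#.: next=.  (t=1,i=9, bit2=0)
  nb ....#: next=.  (t=0,i=3, bit1=0)
  nb .....: next=#  (t=0,i=2, bit0=1)
  bits 01001001000011110011000111111001 = 1225732601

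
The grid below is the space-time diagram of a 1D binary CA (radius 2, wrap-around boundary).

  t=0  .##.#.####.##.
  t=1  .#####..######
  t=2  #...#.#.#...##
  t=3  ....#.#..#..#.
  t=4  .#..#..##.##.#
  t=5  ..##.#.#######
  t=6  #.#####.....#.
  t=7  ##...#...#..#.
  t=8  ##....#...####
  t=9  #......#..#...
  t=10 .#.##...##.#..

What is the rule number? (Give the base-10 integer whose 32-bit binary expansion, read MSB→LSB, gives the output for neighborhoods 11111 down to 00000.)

1852062689

  ##### -> .   bit 31 = 0  t=1,i=3
  ####. -> #   bit 30 = 1  t=0,i=8
  ###.# -> #   bit 29 = 1  t=0,i=9
  ###.. -> .   bit 28 = 0  t=1,i=5
  ##.## -> #   bit 27 = 1  t=0,i=10
  ##.#. -> #   bit 26 = 1  t=0,i=3
  ##..# -> #   bit 25 = 1  t=0,i=13
  ##... -> .   bit 24 = 0  t=2,i=1
  #.### -> .   bit 23 = 0  t=0,i=6
  #.##. -> #   bit 22 = 1  t=0,i=11
  #.#.# -> #   bit 21 = 1  t=0,i=4
  #.#.. -> .   bit 20 = 0  t=2,i=8
  #..## -> .   bit 19 = 0  t=0,i=0
  #..#. -> #   bit 18 = 1  t=3,i=8
  #...# -> .   bit 17 = 0  t=2,i=2
  #.... -> .   bit 16 = 0  t=3,i=0
  .#### -> .   bit 15 = 0  t=0,i=7
  .###. -> .   bit 14 = 0  t=2,i=13
  .##.# -> #   bit 13 = 1  t=0,i=2
  .##.. -> #   bit 12 = 1  t=0,i=12
  .#.## -> #   bit 11 = 1  t=0,i=5
  .#.#. -> .   bit 10 = 0  t=2,i=5
  .#..# -> #   bit 9 = 1  t=3,i=7
  .#... -> #   bit 8 = 1  t=2,i=9
  ..### -> #   bit 7 = 1  t=1,i=8
  ..##. -> #   bit 6 = 1  t=0,i=1
  ..#.# -> #   bit 5 = 1  t=2,i=4
  ..#.. -> .   bit 4 = 0  t=3,i=9
  ...## -> .   bit 3 = 0  t=2,i=11
  ...#. -> .   bit 2 = 0  t=2,i=3
  ....# -> .   bit 1 = 0  t=3,i=2
  ..... -> #   bit 0 = 1  t=3,i=1
  bits 01101110011001000011101111100001 = 1852062689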